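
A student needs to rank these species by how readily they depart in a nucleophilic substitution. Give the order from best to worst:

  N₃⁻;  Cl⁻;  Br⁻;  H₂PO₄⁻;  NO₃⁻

Br⁻ > Cl⁻ > NO₃⁻ > H₂PO₄⁻ > N₃⁻

A good leaving group is a weak base: the lower the pKₐ of its conjugate acid, the more readily it departs.
Br⁻: pKₐ(HBr) ≈ -9
Cl⁻: pKₐ(HCl) ≈ -7
NO₃⁻: pKₐ(HNO₃) ≈ -1.3
H₂PO₄⁻: pKₐ(H₃PO₄) ≈ 2.1
N₃⁻: pKₐ(HN₃) ≈ 4.7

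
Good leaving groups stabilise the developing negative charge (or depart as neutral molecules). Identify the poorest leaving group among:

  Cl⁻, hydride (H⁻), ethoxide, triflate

hydride (H⁻)

The more stable X⁻ (or X) is on its own — i.e. the weaker a base it is — the better a leaving group it makes.
triflate: pKₐ(CF₃SO₃H (triflic acid)) ≈ -14
Cl⁻: pKₐ(HCl) ≈ -7
ethoxide: pKₐ(CH₃CH₂OH) ≈ 16
hydride (H⁻): pKₐ(H₂) ≈ 36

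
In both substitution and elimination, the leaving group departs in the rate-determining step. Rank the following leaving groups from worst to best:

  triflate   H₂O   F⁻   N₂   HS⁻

HS⁻ < F⁻ < H₂O < triflate < N₂

The more stable X⁻ (or X) is on its own — i.e. the weaker a base it is — the better a leaving group it makes.
N₂: no meaningful conjugate acid; N₂ departs as an exceptionally stable neutral molecule
triflate: pKₐ(CF₃SO₃H (triflic acid)) ≈ -14
H₂O: pKₐ(H₃O⁺) ≈ -1.7 — neutral; leaves from a protonated alcohol (R–OH₂⁺)
F⁻: pKₐ(HF) ≈ 3.2
HS⁻: pKₐ(H₂S) ≈ 7 — larger and more polarisable than the oxygen analogue
Listed from poorest to best leaving group as asked.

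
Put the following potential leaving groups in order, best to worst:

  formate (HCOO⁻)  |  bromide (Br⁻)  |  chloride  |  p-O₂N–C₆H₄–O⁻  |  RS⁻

A good leaving group is a weak base: the lower the pKₐ of its conjugate acid, the more readily it departs.
bromide (Br⁻): pKₐ(HBr) ≈ -9
chloride: pKₐ(HCl) ≈ -7
formate (HCOO⁻): pKₐ(HCOOH) ≈ 3.8
p-O₂N–C₆H₄–O⁻: pKₐ(p-nitrophenol) ≈ 7.2
RS⁻: pKₐ(RSH (a thiol)) ≈ 10.5 — moderately basic; rarely leaves without activation

bromide (Br⁻) > chloride > formate (HCOO⁻) > p-O₂N–C₆H₄–O⁻ > RS⁻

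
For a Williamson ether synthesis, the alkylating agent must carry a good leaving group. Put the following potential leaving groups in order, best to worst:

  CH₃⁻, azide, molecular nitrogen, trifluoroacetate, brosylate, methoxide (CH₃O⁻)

Leaving-group ability tracks the stability of the departed species; conjugate-acid pKₐ is the usual yardstick (lower pKₐ → better LG).
molecular nitrogen: no meaningful conjugate acid; N₂ departs as an exceptionally stable neutral molecule
brosylate: pKₐ(p-BrC₆H₄SO₃H) ≈ -2.8
trifluoroacetate: pKₐ(CF₃COOH) ≈ 0.2
azide: pKₐ(HN₃) ≈ 4.7 — linear, resonance-stabilised
methoxide (CH₃O⁻): pKₐ(CH₃OH) ≈ 15.5
CH₃⁻: pKₐ(CH₄) ≈ 48

molecular nitrogen > brosylate > trifluoroacetate > azide > methoxide (CH₃O⁻) > CH₃⁻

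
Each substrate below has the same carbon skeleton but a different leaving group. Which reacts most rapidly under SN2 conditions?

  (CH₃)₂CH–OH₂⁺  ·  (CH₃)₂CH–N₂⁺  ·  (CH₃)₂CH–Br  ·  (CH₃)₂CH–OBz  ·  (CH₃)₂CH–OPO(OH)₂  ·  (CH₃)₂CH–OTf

Identical carbon frameworks mean the comparison reduces to leaving-group quality.
A good leaving group is a weak base: the lower the pKₐ of its conjugate acid, the more readily it departs.
(CH₃)₂CH–N₂⁺ loses N₂: no meaningful conjugate acid; N₂ departs as an exceptionally stable neutral molecule
(CH₃)₂CH–OTf loses OTf⁻: pKₐ(CF₃SO₃H (triflic acid)) ≈ -14
(CH₃)₂CH–Br loses Br⁻: pKₐ(HBr) ≈ -9
(CH₃)₂CH–OH₂⁺ loses H₂O: pKₐ(H₃O⁺) ≈ -1.7
(CH₃)₂CH–OPO(OH)₂ loses H₂PO₄⁻: pKₐ(H₃PO₄) ≈ 2.1
(CH₃)₂CH–OBz loses PhCOO⁻: pKₐ(C₆H₅COOH) ≈ 4.2

(CH₃)₂CH–N₂⁺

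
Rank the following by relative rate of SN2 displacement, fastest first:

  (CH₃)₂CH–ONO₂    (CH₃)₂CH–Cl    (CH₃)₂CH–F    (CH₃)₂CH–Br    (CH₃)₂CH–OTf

The skeletons are identical, so relative rate is governed entirely by leaving-group ability.
A good leaving group is a weak base: the lower the pKₐ of its conjugate acid, the more readily it departs.
(CH₃)₂CH–OTf loses OTf⁻: pKₐ(CF₃SO₃H (triflic acid)) ≈ -14
(CH₃)₂CH–Br loses Br⁻: pKₐ(HBr) ≈ -9
(CH₃)₂CH–Cl loses Cl⁻: pKₐ(HCl) ≈ -7
(CH₃)₂CH–ONO₂ loses NO₃⁻: pKₐ(HNO₃) ≈ -1.3
(CH₃)₂CH–F loses F⁻: pKₐ(HF) ≈ 3.2

(CH₃)₂CH–OTf > (CH₃)₂CH–Br > (CH₃)₂CH–Cl > (CH₃)₂CH–ONO₂ > (CH₃)₂CH–F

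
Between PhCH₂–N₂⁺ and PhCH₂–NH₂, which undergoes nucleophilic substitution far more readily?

From PhCH₂–NH₂ the departing group would be NH₂⁻ (pKₐ(NH₃) ≈ 38). Extremely strong base; never a leaving group.
From PhCH₂–N₂⁺ the leaving group is N₂ (no meaningful conjugate acid; N₂ departs as an exceptionally stable neutral molecule).
(In practice PhCH₂–N₂⁺ is made from PhCH₂–NH₂ by diazotisation (NaNO₂ / HCl, 0 °C), generating a diazonium salt that expels N₂.)

PhCH₂–N₂⁺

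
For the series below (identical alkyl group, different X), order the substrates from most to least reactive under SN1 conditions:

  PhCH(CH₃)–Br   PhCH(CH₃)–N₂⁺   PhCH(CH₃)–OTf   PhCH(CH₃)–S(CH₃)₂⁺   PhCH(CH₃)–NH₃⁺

Same R in every case — rank the leaving groups.
Rank by basicity of the departing species: weakest base leaves most easily.
PhCH(CH₃)–N₂⁺ loses N₂: no meaningful conjugate acid; N₂ departs as an exceptionally stable neutral molecule
PhCH(CH₃)–OTf loses OTf⁻: pKₐ(CF₃SO₃H (triflic acid)) ≈ -14
PhCH(CH₃)–Br loses Br⁻: pKₐ(HBr) ≈ -9
PhCH(CH₃)–S(CH₃)₂⁺ loses SR'₂: pKₐ(R'₂SH⁺) ≈ -7
PhCH(CH₃)–NH₃⁺ loses NH₃: pKₐ(NH₄⁺) ≈ 9.2

PhCH(CH₃)–N₂⁺ > PhCH(CH₃)–OTf > PhCH(CH₃)–Br > PhCH(CH₃)–S(CH₃)₂⁺ > PhCH(CH₃)–NH₃⁺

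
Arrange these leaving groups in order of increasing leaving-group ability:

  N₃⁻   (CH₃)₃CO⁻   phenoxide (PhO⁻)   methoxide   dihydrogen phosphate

dihydrogen phosphate: pKₐ(H₃PO₄) ≈ 2.1 — moderate base; biological leaving group after further activation
N₃⁻: pKₐ(HN₃) ≈ 4.7 — linear, resonance-stabilised
phenoxide (PhO⁻): pKₐ(C₆H₅OH (phenol)) ≈ 10
methoxide: pKₐ(CH₃OH) ≈ 15.5 — strong base; alkoxides do not leave unassisted
(CH₃)₃CO⁻: pKₐ(t-BuOH) ≈ 18
Reversing gives the worst-to-best order requested.

(CH₃)₃CO⁻ < methoxide < phenoxide (PhO⁻) < N₃⁻ < dihydrogen phosphate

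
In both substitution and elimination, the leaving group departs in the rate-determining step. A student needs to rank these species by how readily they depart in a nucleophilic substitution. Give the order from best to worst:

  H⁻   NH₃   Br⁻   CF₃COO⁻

Br⁻ > CF₃COO⁻ > NH₃ > H⁻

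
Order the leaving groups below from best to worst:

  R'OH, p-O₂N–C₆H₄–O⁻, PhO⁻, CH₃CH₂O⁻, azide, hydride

R'OH > azide > p-O₂N–C₆H₄–O⁻ > PhO⁻ > CH₃CH₂O⁻ > hydride

R'OH: pKₐ(R'OH₂⁺) ≈ -2.4 — neutral; leaves from a protonated ether (an oxonium ion, R–O(H)R'⁺)
azide: pKₐ(HN₃) ≈ 4.7
p-O₂N–C₆H₄–O⁻: pKₐ(p-nitrophenol) ≈ 7.2 — nitro group delocalises the charge; the classic chromogenic LG
PhO⁻: pKₐ(C₆H₅OH (phenol)) ≈ 10 — resonance into the ring helps, but still a poor LG
CH₃CH₂O⁻: pKₐ(CH₃CH₂OH) ≈ 16 — strong base; alkoxides do not leave unassisted
hydride: pKₐ(H₂) ≈ 36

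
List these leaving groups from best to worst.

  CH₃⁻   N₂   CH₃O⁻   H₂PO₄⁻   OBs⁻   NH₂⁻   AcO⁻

N₂ > OBs⁻ > H₂PO₄⁻ > AcO⁻ > CH₃O⁻ > NH₂⁻ > CH₃⁻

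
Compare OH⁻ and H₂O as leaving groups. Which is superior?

H₂O is the better leaving group.
pKₐ(H₃O⁺) ≈ -1.7 versus pKₐ(H₂O) ≈ 15.7: H₂O is the much weaker base.
Neutral; leaves from a protonated alcohol (R–OH₂⁺).

H₂O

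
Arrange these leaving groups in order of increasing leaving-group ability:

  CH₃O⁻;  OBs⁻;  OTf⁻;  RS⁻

CH₃O⁻ < RS⁻ < OBs⁻ < OTf⁻

Leaving-group ability tracks the stability of the departed species; conjugate-acid pKₐ is the usual yardstick (lower pKₐ → better LG).
OTf⁻: pKₐ(CF₃SO₃H (triflic acid)) ≈ -14
OBs⁻: pKₐ(p-BrC₆H₄SO₃H) ≈ -2.8
RS⁻: pKₐ(RSH (a thiol)) ≈ 10.5
CH₃O⁻: pKₐ(CH₃OH) ≈ 15.5
The question asks for worst first, so the sequence is read in increasing leaving-group ability.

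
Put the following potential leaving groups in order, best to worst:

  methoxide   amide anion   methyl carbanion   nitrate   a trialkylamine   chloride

chloride > nitrate > a trialkylamine > methoxide > amide anion > methyl carbanion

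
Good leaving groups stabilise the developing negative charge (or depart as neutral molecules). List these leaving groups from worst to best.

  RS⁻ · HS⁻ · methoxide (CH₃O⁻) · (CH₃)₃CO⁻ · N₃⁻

Rank by basicity of the departing species: weakest base leaves most easily.
N₃⁻: pKₐ(HN₃) ≈ 4.7 — linear, resonance-stabilised
HS⁻: pKₐ(H₂S) ≈ 7
RS⁻: pKₐ(RSH (a thiol)) ≈ 10.5 — moderately basic; rarely leaves without activation
methoxide (CH₃O⁻): pKₐ(CH₃OH) ≈ 15.5 — strong base; alkoxides do not leave unassisted
(CH₃)₃CO⁻: pKₐ(t-BuOH) ≈ 18
The question asks for worst first, so the sequence is read in increasing leaving-group ability.

(CH₃)₃CO⁻ < methoxide (CH₃O⁻) < RS⁻ < HS⁻ < N₃⁻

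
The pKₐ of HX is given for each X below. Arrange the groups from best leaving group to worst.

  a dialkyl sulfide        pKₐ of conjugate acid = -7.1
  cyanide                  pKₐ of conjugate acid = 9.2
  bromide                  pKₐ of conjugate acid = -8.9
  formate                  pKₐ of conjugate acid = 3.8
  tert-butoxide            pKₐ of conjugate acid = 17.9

Lower conjugate-acid pKₐ ⇒ weaker base ⇒ better leaving group.
Sorting by the given values: bromide (-8.9), a dialkyl sulfide (-7.1), formate (3.8), cyanide (9.2), tert-butoxide (17.9).

bromide > a dialkyl sulfide > formate > cyanide > tert-butoxide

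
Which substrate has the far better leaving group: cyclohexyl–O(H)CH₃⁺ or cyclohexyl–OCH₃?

From cyclohexyl–OCH₃ the departing group would be CH₃O⁻ (pKₐ(CH₃OH) ≈ 15.5). Strong base; alkoxides do not leave unassisted.
From cyclohexyl–O(H)CH₃⁺ the leaving group is R'OH (pKₐ(R'OH₂⁺) ≈ -2.4). Neutral; leaves from a protonated ether (an oxonium ion, R–O(H)R'⁺).
(In practice cyclohexyl–O(H)CH₃⁺ is made from cyclohexyl–OCH₃ by protonation with concentrated HI, allowing neutral methanol, rather than methoxide, to depart.)

cyclohexyl–O(H)CH₃⁺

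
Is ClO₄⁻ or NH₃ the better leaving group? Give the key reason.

ClO₄⁻ is the better leaving group.
pKₐ(HClO₄) ≈ -10 versus pKₐ(NH₄⁺) ≈ 9.2: ClO₄⁻ is the much weaker base.
Extremely weak base; rarely used for safety reasons.

ClO₄⁻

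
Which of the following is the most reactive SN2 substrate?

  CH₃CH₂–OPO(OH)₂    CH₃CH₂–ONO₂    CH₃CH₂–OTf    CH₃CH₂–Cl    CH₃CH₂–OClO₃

Same R in every case — rank the leaving groups.
Rank by basicity of the departing species: weakest base leaves most easily.
CH₃CH₂–OTf loses OTf⁻: pKₐ(CF₃SO₃H (triflic acid)) ≈ -14
CH₃CH₂–OClO₃ loses ClO₄⁻: pKₐ(HClO₄) ≈ -10
CH₃CH₂–Cl loses Cl⁻: pKₐ(HCl) ≈ -7
CH₃CH₂–ONO₂ loses NO₃⁻: pKₐ(HNO₃) ≈ -1.3
CH₃CH₂–OPO(OH)₂ loses H₂PO₄⁻: pKₐ(H₃PO₄) ≈ 2.1

CH₃CH₂–OTf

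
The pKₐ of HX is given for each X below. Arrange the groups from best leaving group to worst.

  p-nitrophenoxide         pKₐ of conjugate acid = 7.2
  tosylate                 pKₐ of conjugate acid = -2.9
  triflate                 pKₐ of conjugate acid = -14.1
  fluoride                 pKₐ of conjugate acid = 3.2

Lower conjugate-acid pKₐ ⇒ weaker base ⇒ better leaving group.
Sorting by the given values: triflate (-14.1), tosylate (-2.9), fluoride (3.2), p-nitrophenoxide (7.2).

triflate > tosylate > fluoride > p-nitrophenoxide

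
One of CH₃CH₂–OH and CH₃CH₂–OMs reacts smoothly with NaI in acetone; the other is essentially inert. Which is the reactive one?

From CH₃CH₂–OH the departing group would be OH⁻ (pKₐ(H₂O) ≈ 15.7). Strong base; essentially never leaves without prior activation.
From CH₃CH₂–OMs the leaving group is OMs⁻ (pKₐ(CH₃SO₃H (MsOH)) ≈ -1.9). Resonance-delocalised alkanesulfonate.
(In practice CH₃CH₂–OMs is made from CH₃CH₂–OH by treatment with MsCl / Et₃N, converting the hydroxyl into a mesylate.)

CH₃CH₂–OMs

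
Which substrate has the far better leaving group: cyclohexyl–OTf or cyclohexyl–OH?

cyclohexyl–OTf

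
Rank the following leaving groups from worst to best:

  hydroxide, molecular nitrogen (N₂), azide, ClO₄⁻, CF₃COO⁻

hydroxide < azide < CF₃COO⁻ < ClO₄⁻ < molecular nitrogen (N₂)

Leaving-group ability tracks the stability of the departed species; conjugate-acid pKₐ is the usual yardstick (lower pKₐ → better LG).
molecular nitrogen (N₂): no meaningful conjugate acid; N₂ departs as an exceptionally stable neutral molecule
ClO₄⁻: pKₐ(HClO₄) ≈ -10
CF₃COO⁻: pKₐ(CF₃COOH) ≈ 0.2
azide: pKₐ(HN₃) ≈ 4.7
hydroxide: pKₐ(H₂O) ≈ 15.7
The question asks for worst first, so the sequence is read in increasing leaving-group ability.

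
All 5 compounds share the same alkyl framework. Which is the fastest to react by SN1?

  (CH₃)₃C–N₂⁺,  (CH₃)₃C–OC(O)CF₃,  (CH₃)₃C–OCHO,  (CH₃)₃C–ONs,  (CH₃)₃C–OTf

The skeletons are identical, so relative rate is governed entirely by leaving-group ability.
A good leaving group is a weak base: the lower the pKₐ of its conjugate acid, the more readily it departs.
(CH₃)₃C–N₂⁺ loses N₂: no meaningful conjugate acid; N₂ departs as an exceptionally stable neutral molecule
(CH₃)₃C–OTf loses OTf⁻: pKₐ(CF₃SO₃H (triflic acid)) ≈ -14
(CH₃)₃C–ONs loses ONs⁻: pKₐ(p-O₂NC₆H₄SO₃H) ≈ -3.5
(CH₃)₃C–OC(O)CF₃ loses CF₃COO⁻: pKₐ(CF₃COOH) ≈ 0.2
(CH₃)₃C–OCHO loses HCOO⁻: pKₐ(HCOOH) ≈ 3.8

(CH₃)₃C–N₂⁺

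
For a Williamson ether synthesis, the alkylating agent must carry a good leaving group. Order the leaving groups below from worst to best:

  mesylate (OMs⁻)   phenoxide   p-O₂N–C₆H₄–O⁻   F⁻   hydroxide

hydroxide < phenoxide < p-O₂N–C₆H₄–O⁻ < F⁻ < mesylate (OMs⁻)

A good leaving group is a weak base: the lower the pKₐ of its conjugate acid, the more readily it departs.
mesylate (OMs⁻): pKₐ(CH₃SO₃H (MsOH)) ≈ -1.9
F⁻: pKₐ(HF) ≈ 3.2
p-O₂N–C₆H₄–O⁻: pKₐ(p-nitrophenol) ≈ 7.2
phenoxide: pKₐ(C₆H₅OH (phenol)) ≈ 10
hydroxide: pKₐ(H₂O) ≈ 15.7
Listed from poorest to best leaving group as asked.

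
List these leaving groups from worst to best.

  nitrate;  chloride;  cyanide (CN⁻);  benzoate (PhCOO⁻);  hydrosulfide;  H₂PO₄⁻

A good leaving group is a weak base: the lower the pKₐ of its conjugate acid, the more readily it departs.
chloride: pKₐ(HCl) ≈ -7
nitrate: pKₐ(HNO₃) ≈ -1.3 — resonance-delocalised over three oxygens
H₂PO₄⁻: pKₐ(H₃PO₄) ≈ 2.1
benzoate (PhCOO⁻): pKₐ(C₆H₅COOH) ≈ 4.2
hydrosulfide: pKₐ(H₂S) ≈ 7 — larger and more polarisable than the oxygen analogue
cyanide (CN⁻): pKₐ(HCN) ≈ 9.2 — sp carbon stabilises the charge somewhat, but still a poor LG
Listed from poorest to best leaving group as asked.

cyanide (CN⁻) < hydrosulfide < benzoate (PhCOO⁻) < H₂PO₄⁻ < nitrate < chloride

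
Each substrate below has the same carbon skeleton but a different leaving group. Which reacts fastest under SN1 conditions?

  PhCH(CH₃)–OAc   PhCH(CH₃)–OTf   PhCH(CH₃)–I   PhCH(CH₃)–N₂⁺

PhCH(CH₃)–N₂⁺

Identical carbon frameworks mean the comparison reduces to leaving-group quality.
The more stable X⁻ (or X) is on its own — i.e. the weaker a base it is — the better a leaving group it makes.
PhCH(CH₃)–N₂⁺ loses N₂: no meaningful conjugate acid; N₂ departs as an exceptionally stable neutral molecule
PhCH(CH₃)–OTf loses OTf⁻: pKₐ(CF₃SO₃H (triflic acid)) ≈ -14
PhCH(CH₃)–I loses I⁻: pKₐ(HI) ≈ -10
PhCH(CH₃)–OAc loses AcO⁻: pKₐ(CH₃COOH) ≈ 4.8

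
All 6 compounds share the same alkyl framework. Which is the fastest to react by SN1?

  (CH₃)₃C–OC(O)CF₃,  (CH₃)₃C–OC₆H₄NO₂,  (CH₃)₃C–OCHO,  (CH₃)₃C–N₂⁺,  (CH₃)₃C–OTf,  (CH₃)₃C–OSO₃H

(CH₃)₃C–N₂⁺

Same R in every case — rank the leaving groups.
Rank by basicity of the departing species: weakest base leaves most easily.
(CH₃)₃C–N₂⁺ loses N₂: no meaningful conjugate acid; N₂ departs as an exceptionally stable neutral molecule
(CH₃)₃C–OTf loses OTf⁻: pKₐ(CF₃SO₃H (triflic acid)) ≈ -14
(CH₃)₃C–OSO₃H loses HSO₄⁻: pKₐ(H₂SO₄) ≈ -3
(CH₃)₃C–OC(O)CF₃ loses CF₃COO⁻: pKₐ(CF₃COOH) ≈ 0.2
(CH₃)₃C–OCHO loses HCOO⁻: pKₐ(HCOOH) ≈ 3.8
(CH₃)₃C–OC₆H₄NO₂ loses p-O₂N–C₆H₄–O⁻: pKₐ(p-nitrophenol) ≈ 7.2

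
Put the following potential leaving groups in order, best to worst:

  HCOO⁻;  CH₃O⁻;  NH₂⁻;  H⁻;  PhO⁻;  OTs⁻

Rank by basicity of the departing species: weakest base leaves most easily.
OTs⁻: pKₐ(p-CH₃C₆H₄SO₃H (TsOH)) ≈ -2.8
HCOO⁻: pKₐ(HCOOH) ≈ 3.8
PhO⁻: pKₐ(C₆H₅OH (phenol)) ≈ 10
CH₃O⁻: pKₐ(CH₃OH) ≈ 15.5
H⁻: pKₐ(H₂) ≈ 36
NH₂⁻: pKₐ(NH₃) ≈ 38

OTs⁻ > HCOO⁻ > PhO⁻ > CH₃O⁻ > H⁻ > NH₂⁻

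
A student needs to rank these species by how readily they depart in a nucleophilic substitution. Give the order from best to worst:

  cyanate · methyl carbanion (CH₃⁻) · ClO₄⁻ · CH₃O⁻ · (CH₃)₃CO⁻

ClO₄⁻: pKₐ(HClO₄) ≈ -10
cyanate: pKₐ(HOCN) ≈ 3.5
CH₃O⁻: pKₐ(CH₃OH) ≈ 15.5
(CH₃)₃CO⁻: pKₐ(t-BuOH) ≈ 18
methyl carbanion (CH₃⁻): pKₐ(CH₄) ≈ 48

ClO₄⁻ > cyanate > CH₃O⁻ > (CH₃)₃CO⁻ > methyl carbanion (CH₃⁻)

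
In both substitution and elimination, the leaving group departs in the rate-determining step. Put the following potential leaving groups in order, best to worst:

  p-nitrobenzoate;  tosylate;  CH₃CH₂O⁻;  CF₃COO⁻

Leaving-group ability tracks the stability of the departed species; conjugate-acid pKₐ is the usual yardstick (lower pKₐ → better LG).
tosylate: pKₐ(p-CH₃C₆H₄SO₃H (TsOH)) ≈ -2.8
CF₃COO⁻: pKₐ(CF₃COOH) ≈ 0.2
p-nitrobenzoate: pKₐ(p-nitrobenzoic acid) ≈ 3.4
CH₃CH₂O⁻: pKₐ(CH₃CH₂OH) ≈ 16

tosylate > CF₃COO⁻ > p-nitrobenzoate > CH₃CH₂O⁻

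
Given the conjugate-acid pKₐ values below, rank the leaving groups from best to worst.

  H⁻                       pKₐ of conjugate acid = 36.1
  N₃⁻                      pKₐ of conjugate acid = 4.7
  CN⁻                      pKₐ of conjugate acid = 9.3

N₃⁻ > CN⁻ > H⁻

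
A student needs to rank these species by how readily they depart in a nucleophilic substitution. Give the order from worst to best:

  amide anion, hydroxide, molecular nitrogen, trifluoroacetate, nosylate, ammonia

amide anion < hydroxide < ammonia < trifluoroacetate < nosylate < molecular nitrogen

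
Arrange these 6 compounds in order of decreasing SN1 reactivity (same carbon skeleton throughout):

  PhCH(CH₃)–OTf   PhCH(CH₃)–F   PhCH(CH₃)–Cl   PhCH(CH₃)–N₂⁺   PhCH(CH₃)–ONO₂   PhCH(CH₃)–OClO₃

The skeletons are identical, so relative rate is governed entirely by leaving-group ability.
A good leaving group is a weak base: the lower the pKₐ of its conjugate acid, the more readily it departs.
PhCH(CH₃)–N₂⁺ loses N₂: no meaningful conjugate acid; N₂ departs as an exceptionally stable neutral molecule
PhCH(CH₃)–OTf loses OTf⁻: pKₐ(CF₃SO₃H (triflic acid)) ≈ -14
PhCH(CH₃)–OClO₃ loses ClO₄⁻: pKₐ(HClO₄) ≈ -10
PhCH(CH₃)–Cl loses Cl⁻: pKₐ(HCl) ≈ -7
PhCH(CH₃)–ONO₂ loses NO₃⁻: pKₐ(HNO₃) ≈ -1.3
PhCH(CH₃)–F loses F⁻: pKₐ(HF) ≈ 3.2

PhCH(CH₃)–N₂⁺ > PhCH(CH₃)–OTf > PhCH(CH₃)–OClO₃ > PhCH(CH₃)–Cl > PhCH(CH₃)–ONO₂ > PhCH(CH₃)–F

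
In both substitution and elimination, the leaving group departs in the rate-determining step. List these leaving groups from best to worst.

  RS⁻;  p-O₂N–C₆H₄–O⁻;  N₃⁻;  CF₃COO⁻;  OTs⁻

OTs⁻ > CF₃COO⁻ > N₃⁻ > p-O₂N–C₆H₄–O⁻ > RS⁻

Leaving-group ability tracks the stability of the departed species; conjugate-acid pKₐ is the usual yardstick (lower pKₐ → better LG).
OTs⁻: pKₐ(p-CH₃C₆H₄SO₃H (TsOH)) ≈ -2.8
CF₃COO⁻: pKₐ(CF₃COOH) ≈ 0.2
N₃⁻: pKₐ(HN₃) ≈ 4.7
p-O₂N–C₆H₄–O⁻: pKₐ(p-nitrophenol) ≈ 7.2
RS⁻: pKₐ(RSH (a thiol)) ≈ 10.5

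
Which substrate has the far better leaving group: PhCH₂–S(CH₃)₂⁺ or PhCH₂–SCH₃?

PhCH₂–S(CH₃)₂⁺

From PhCH₂–SCH₃ the departing group would be RS⁻ (pKₐ(RSH (a thiol)) ≈ 10.5). Moderately basic; rarely leaves without activation.
From PhCH₂–S(CH₃)₂⁺ the leaving group is SR'₂ (pKₐ(R'₂SH⁺) ≈ -7). Neutral; leaves from a sulfonium salt (R–SR'₂⁺).
(In practice PhCH₂–S(CH₃)₂⁺ is made from PhCH₂–SCH₃ by S-methylation with CH₃I, allowing neutral dimethyl sulfide, rather than methanethiolate, to depart.)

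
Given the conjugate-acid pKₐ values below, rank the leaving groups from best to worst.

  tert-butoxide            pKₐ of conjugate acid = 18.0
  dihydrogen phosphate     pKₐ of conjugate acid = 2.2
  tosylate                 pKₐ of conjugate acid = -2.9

tosylate > dihydrogen phosphate > tert-butoxide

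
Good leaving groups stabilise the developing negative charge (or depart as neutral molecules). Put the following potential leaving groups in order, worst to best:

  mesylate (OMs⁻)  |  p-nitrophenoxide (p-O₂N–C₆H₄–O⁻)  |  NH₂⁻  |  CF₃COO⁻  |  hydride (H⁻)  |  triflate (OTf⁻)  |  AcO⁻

NH₂⁻ < hydride (H⁻) < p-nitrophenoxide (p-O₂N–C₆H₄–O⁻) < AcO⁻ < CF₃COO⁻ < mesylate (OMs⁻) < triflate (OTf⁻)

The more stable X⁻ (or X) is on its own — i.e. the weaker a base it is — the better a leaving group it makes.
triflate (OTf⁻): pKₐ(CF₃SO₃H (triflic acid)) ≈ -14
mesylate (OMs⁻): pKₐ(CH₃SO₃H (MsOH)) ≈ -1.9
CF₃COO⁻: pKₐ(CF₃COOH) ≈ 0.2
AcO⁻: pKₐ(CH₃COOH) ≈ 4.8
p-nitrophenoxide (p-O₂N–C₆H₄–O⁻): pKₐ(p-nitrophenol) ≈ 7.2
hydride (H⁻): pKₐ(H₂) ≈ 36
NH₂⁻: pKₐ(NH₃) ≈ 38
Reversing gives the worst-to-best order requested.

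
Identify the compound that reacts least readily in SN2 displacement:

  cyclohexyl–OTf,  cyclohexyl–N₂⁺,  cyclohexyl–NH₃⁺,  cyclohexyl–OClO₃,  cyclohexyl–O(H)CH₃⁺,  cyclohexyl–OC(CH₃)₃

cyclohexyl–OC(CH₃)₃

Same R in every case — rank the leaving groups.
Rank by basicity of the departing species: weakest base leaves most easily.
cyclohexyl–N₂⁺ loses N₂: no meaningful conjugate acid; N₂ departs as an exceptionally stable neutral molecule
cyclohexyl–OTf loses OTf⁻: pKₐ(CF₃SO₃H (triflic acid)) ≈ -14
cyclohexyl–OClO₃ loses ClO₄⁻: pKₐ(HClO₄) ≈ -10
cyclohexyl–O(H)CH₃⁺ loses R'OH: pKₐ(R'OH₂⁺) ≈ -2.4
cyclohexyl–NH₃⁺ loses NH₃: pKₐ(NH₄⁺) ≈ 9.2
cyclohexyl–OC(CH₃)₃ loses (CH₃)₃CO⁻: pKₐ(t-BuOH) ≈ 18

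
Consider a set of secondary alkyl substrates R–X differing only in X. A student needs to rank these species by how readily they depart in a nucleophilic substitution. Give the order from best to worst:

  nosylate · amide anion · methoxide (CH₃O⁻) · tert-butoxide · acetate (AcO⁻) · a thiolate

Leaving-group ability tracks the stability of the departed species; conjugate-acid pKₐ is the usual yardstick (lower pKₐ → better LG).
nosylate: pKₐ(p-O₂NC₆H₄SO₃H) ≈ -3.5 — p-nitro group further stabilises the sulfonate
acetate (AcO⁻): pKₐ(CH₃COOH) ≈ 4.8
a thiolate: pKₐ(RSH (a thiol)) ≈ 10.5 — moderately basic; rarely leaves without activation
methoxide (CH₃O⁻): pKₐ(CH₃OH) ≈ 15.5
tert-butoxide: pKₐ(t-BuOH) ≈ 18
amide anion: pKₐ(NH₃) ≈ 38 — extremely strong base; never a leaving group

nosylate > acetate (AcO⁻) > a thiolate > methoxide (CH₃O⁻) > tert-butoxide > amide anion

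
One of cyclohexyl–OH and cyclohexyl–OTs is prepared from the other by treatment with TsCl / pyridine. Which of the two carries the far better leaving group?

From cyclohexyl–OH the departing group would be OH⁻ (pKₐ(H₂O) ≈ 15.7). Strong base; essentially never leaves without prior activation.
From cyclohexyl–OTs the leaving group is OTs⁻ (pKₐ(p-CH₃C₆H₄SO₃H (TsOH)) ≈ -2.8). Resonance-delocalised arenesulfonate.
Treatment with TsCl / pyridine works by converting the hydroxyl into a tosylate, making cyclohexyl–OTs enormously more reactive.

cyclohexyl–OTs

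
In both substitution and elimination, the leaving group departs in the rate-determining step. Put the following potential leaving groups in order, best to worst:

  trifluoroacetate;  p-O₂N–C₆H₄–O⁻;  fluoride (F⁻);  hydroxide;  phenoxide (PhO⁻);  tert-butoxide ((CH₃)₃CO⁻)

A good leaving group is a weak base: the lower the pKₐ of its conjugate acid, the more readily it departs.
trifluoroacetate: pKₐ(CF₃COOH) ≈ 0.2 — strongly electron-withdrawing CF₃ stabilises the carboxylate
fluoride (F⁻): pKₐ(HF) ≈ 3.2 — small and strongly basic; the poor halide leaving group
p-O₂N–C₆H₄–O⁻: pKₐ(p-nitrophenol) ≈ 7.2 — nitro group delocalises the charge; the classic chromogenic LG
phenoxide (PhO⁻): pKₐ(C₆H₅OH (phenol)) ≈ 10 — resonance into the ring helps, but still a poor LG
hydroxide: pKₐ(H₂O) ≈ 15.7 — strong base; essentially never leaves without prior activation
tert-butoxide ((CH₃)₃CO⁻): pKₐ(t-BuOH) ≈ 18 — bulky, strongly basic alkoxide

trifluoroacetate > fluoride (F⁻) > p-O₂N–C₆H₄–O⁻ > phenoxide (PhO⁻) > hydroxide > tert-butoxide ((CH₃)₃CO⁻)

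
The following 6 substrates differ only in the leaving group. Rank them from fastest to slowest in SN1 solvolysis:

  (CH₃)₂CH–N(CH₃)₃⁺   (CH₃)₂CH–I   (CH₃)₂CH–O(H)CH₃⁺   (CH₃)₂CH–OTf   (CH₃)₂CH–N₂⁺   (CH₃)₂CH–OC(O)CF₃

With the same alkyl group throughout, only the leaving group differentiates the rates.
Leaving-group ability tracks the stability of the departed species; conjugate-acid pKₐ is the usual yardstick (lower pKₐ → better LG).
(CH₃)₂CH–N₂⁺ loses N₂: no meaningful conjugate acid; N₂ departs as an exceptionally stable neutral molecule
(CH₃)₂CH–OTf loses OTf⁻: pKₐ(CF₃SO₃H (triflic acid)) ≈ -14
(CH₃)₂CH–I loses I⁻: pKₐ(HI) ≈ -10
(CH₃)₂CH–O(H)CH₃⁺ loses R'OH: pKₐ(R'OH₂⁺) ≈ -2.4
(CH₃)₂CH–OC(O)CF₃ loses CF₃COO⁻: pKₐ(CF₃COOH) ≈ 0.2
(CH₃)₂CH–N(CH₃)₃⁺ loses NR'₃: pKₐ(R'₃NH⁺) ≈ 10.7

(CH₃)₂CH–N₂⁺ > (CH₃)₂CH–OTf > (CH₃)₂CH–I > (CH₃)₂CH–O(H)CH₃⁺ > (CH₃)₂CH–OC(O)CF₃ > (CH₃)₂CH–N(CH₃)₃⁺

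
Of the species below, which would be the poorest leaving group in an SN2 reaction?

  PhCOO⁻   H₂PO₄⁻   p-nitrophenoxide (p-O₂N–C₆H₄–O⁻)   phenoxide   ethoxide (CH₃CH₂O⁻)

H₂PO₄⁻: pKₐ(H₃PO₄) ≈ 2.1
PhCOO⁻: pKₐ(C₆H₅COOH) ≈ 4.2
p-nitrophenoxide (p-O₂N–C₆H₄–O⁻): pKₐ(p-nitrophenol) ≈ 7.2
phenoxide: pKₐ(C₆H₅OH (phenol)) ≈ 10
ethoxide (CH₃CH₂O⁻): pKₐ(CH₃CH₂OH) ≈ 16

ethoxide (CH₃CH₂O⁻)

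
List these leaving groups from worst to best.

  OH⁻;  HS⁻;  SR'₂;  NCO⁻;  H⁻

Leaving-group ability tracks the stability of the departed species; conjugate-acid pKₐ is the usual yardstick (lower pKₐ → better LG).
SR'₂: pKₐ(R'₂SH⁺) ≈ -7
NCO⁻: pKₐ(HOCN) ≈ 3.5 — resonance between N and O
HS⁻: pKₐ(H₂S) ≈ 7 — larger and more polarisable than the oxygen analogue
OH⁻: pKₐ(H₂O) ≈ 15.7
H⁻: pKₐ(H₂) ≈ 36 — extremely strong base; leaves only in special hydride-transfer contexts
Reversing gives the worst-to-best order requested.

H⁻ < OH⁻ < HS⁻ < NCO⁻ < SR'₂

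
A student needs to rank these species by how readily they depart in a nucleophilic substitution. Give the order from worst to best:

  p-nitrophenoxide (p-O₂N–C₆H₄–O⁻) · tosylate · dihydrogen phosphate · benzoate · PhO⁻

Leaving-group ability tracks the stability of the departed species; conjugate-acid pKₐ is the usual yardstick (lower pKₐ → better LG).
tosylate: pKₐ(p-CH₃C₆H₄SO₃H (TsOH)) ≈ -2.8 — resonance-delocalised arenesulfonate
dihydrogen phosphate: pKₐ(H₃PO₄) ≈ 2.1
benzoate: pKₐ(C₆H₅COOH) ≈ 4.2
p-nitrophenoxide (p-O₂N–C₆H₄–O⁻): pKₐ(p-nitrophenol) ≈ 7.2
PhO⁻: pKₐ(C₆H₅OH (phenol)) ≈ 10 — resonance into the ring helps, but still a poor LG
The question asks for worst first, so the sequence is read in increasing leaving-group ability.

PhO⁻ < p-nitrophenoxide (p-O₂N–C₆H₄–O⁻) < benzoate < dihydrogen phosphate < tosylate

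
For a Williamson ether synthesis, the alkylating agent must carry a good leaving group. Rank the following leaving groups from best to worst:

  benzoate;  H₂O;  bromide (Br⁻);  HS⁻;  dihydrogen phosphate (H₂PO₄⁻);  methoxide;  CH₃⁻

bromide (Br⁻) > H₂O > dihydrogen phosphate (H₂PO₄⁻) > benzoate > HS⁻ > methoxide > CH₃⁻

The more stable X⁻ (or X) is on its own — i.e. the weaker a base it is — the better a leaving group it makes.
bromide (Br⁻): pKₐ(HBr) ≈ -9 — weak base; good leaving group
H₂O: pKₐ(H₃O⁺) ≈ -1.7 — neutral; leaves from a protonated alcohol (R–OH₂⁺)
dihydrogen phosphate (H₂PO₄⁻): pKₐ(H₃PO₄) ≈ 2.1 — moderate base; biological leaving group after further activation
benzoate: pKₐ(C₆H₅COOH) ≈ 4.2
HS⁻: pKₐ(H₂S) ≈ 7 — larger and more polarisable than the oxygen analogue
methoxide: pKₐ(CH₃OH) ≈ 15.5
CH₃⁻: pKₐ(CH₄) ≈ 48 — unstabilised carbanion; the worst conceivable leaving group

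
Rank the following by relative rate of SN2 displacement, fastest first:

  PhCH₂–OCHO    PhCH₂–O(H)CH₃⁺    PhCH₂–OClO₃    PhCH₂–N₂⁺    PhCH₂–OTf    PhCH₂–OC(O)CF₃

Identical carbon frameworks mean the comparison reduces to leaving-group quality.
Rank by basicity of the departing species: weakest base leaves most easily.
PhCH₂–N₂⁺ loses N₂: no meaningful conjugate acid; N₂ departs as an exceptionally stable neutral molecule
PhCH₂–OTf loses OTf⁻: pKₐ(CF₃SO₃H (triflic acid)) ≈ -14
PhCH₂–OClO₃ loses ClO₄⁻: pKₐ(HClO₄) ≈ -10
PhCH₂–O(H)CH₃⁺ loses R'OH: pKₐ(R'OH₂⁺) ≈ -2.4
PhCH₂–OC(O)CF₃ loses CF₃COO⁻: pKₐ(CF₃COOH) ≈ 0.2
PhCH₂–OCHO loses HCOO⁻: pKₐ(HCOOH) ≈ 3.8

PhCH₂–N₂⁺ > PhCH₂–OTf > PhCH₂–OClO₃ > PhCH₂–O(H)CH₃⁺ > PhCH₂–OC(O)CF₃ > PhCH₂–OCHO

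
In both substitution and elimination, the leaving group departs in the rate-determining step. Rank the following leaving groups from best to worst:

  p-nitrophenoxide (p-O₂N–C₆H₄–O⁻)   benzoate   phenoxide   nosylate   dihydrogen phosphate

nosylate > dihydrogen phosphate > benzoate > p-nitrophenoxide (p-O₂N–C₆H₄–O⁻) > phenoxide

Leaving-group ability tracks the stability of the departed species; conjugate-acid pKₐ is the usual yardstick (lower pKₐ → better LG).
nosylate: pKₐ(p-O₂NC₆H₄SO₃H) ≈ -3.5
dihydrogen phosphate: pKₐ(H₃PO₄) ≈ 2.1 — moderate base; biological leaving group after further activation
benzoate: pKₐ(C₆H₅COOH) ≈ 4.2 — aryl carboxylate
p-nitrophenoxide (p-O₂N–C₆H₄–O⁻): pKₐ(p-nitrophenol) ≈ 7.2 — nitro group delocalises the charge; the classic chromogenic LG
phenoxide: pKₐ(C₆H₅OH (phenol)) ≈ 10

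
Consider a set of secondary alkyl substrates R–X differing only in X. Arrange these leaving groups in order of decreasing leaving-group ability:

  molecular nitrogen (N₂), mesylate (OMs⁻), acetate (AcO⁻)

Leaving-group ability tracks the stability of the departed species; conjugate-acid pKₐ is the usual yardstick (lower pKₐ → better LG).
molecular nitrogen (N₂): no meaningful conjugate acid; N₂ departs as an exceptionally stable neutral molecule
mesylate (OMs⁻): pKₐ(CH₃SO₃H (MsOH)) ≈ -1.9
acetate (AcO⁻): pKₐ(CH₃COOH) ≈ 4.8

molecular nitrogen (N₂) > mesylate (OMs⁻) > acetate (AcO⁻)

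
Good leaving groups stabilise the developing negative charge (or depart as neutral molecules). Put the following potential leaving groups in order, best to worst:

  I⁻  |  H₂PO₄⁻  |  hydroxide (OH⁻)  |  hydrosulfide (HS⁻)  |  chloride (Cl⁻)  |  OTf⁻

OTf⁻ > I⁻ > chloride (Cl⁻) > H₂PO₄⁻ > hydrosulfide (HS⁻) > hydroxide (OH⁻)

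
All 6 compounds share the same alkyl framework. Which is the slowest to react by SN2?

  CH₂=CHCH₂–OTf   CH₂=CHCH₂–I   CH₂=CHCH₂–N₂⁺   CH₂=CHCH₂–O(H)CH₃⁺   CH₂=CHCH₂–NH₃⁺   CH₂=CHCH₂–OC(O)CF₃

Identical carbon frameworks mean the comparison reduces to leaving-group quality.
Leaving-group ability tracks the stability of the departed species; conjugate-acid pKₐ is the usual yardstick (lower pKₐ → better LG).
CH₂=CHCH₂–N₂⁺ loses N₂: no meaningful conjugate acid; N₂ departs as an exceptionally stable neutral molecule
CH₂=CHCH₂–OTf loses OTf⁻: pKₐ(CF₃SO₃H (triflic acid)) ≈ -14
CH₂=CHCH₂–I loses I⁻: pKₐ(HI) ≈ -10
CH₂=CHCH₂–O(H)CH₃⁺ loses R'OH: pKₐ(R'OH₂⁺) ≈ -2.4
CH₂=CHCH₂–OC(O)CF₃ loses CF₃COO⁻: pKₐ(CF₃COOH) ≈ 0.2
CH₂=CHCH₂–NH₃⁺ loses NH₃: pKₐ(NH₄⁺) ≈ 9.2

CH₂=CHCH₂–NH₃⁺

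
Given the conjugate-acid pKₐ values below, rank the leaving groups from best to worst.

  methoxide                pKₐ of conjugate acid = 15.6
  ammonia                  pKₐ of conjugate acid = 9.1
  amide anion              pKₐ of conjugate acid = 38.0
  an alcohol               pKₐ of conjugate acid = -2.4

Lower conjugate-acid pKₐ ⇒ weaker base ⇒ better leaving group.
Sorting by the given values: an alcohol (-2.4), ammonia (9.1), methoxide (15.6), amide anion (38.0).

an alcohol > ammonia > methoxide > amide anion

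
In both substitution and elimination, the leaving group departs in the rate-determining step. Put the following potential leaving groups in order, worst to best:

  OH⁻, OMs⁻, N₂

OH⁻ < OMs⁻ < N₂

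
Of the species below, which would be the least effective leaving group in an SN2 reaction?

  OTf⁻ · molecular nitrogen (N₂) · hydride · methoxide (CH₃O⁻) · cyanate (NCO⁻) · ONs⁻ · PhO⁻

hydride

A good leaving group is a weak base: the lower the pKₐ of its conjugate acid, the more readily it departs.
molecular nitrogen (N₂): no meaningful conjugate acid; N₂ departs as an exceptionally stable neutral molecule
OTf⁻: pKₐ(CF₃SO₃H (triflic acid)) ≈ -14
ONs⁻: pKₐ(p-O₂NC₆H₄SO₃H) ≈ -3.5
cyanate (NCO⁻): pKₐ(HOCN) ≈ 3.5
PhO⁻: pKₐ(C₆H₅OH (phenol)) ≈ 10
methoxide (CH₃O⁻): pKₐ(CH₃OH) ≈ 15.5
hydride: pKₐ(H₂) ≈ 36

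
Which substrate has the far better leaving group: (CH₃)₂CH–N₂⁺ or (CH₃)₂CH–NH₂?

From (CH₃)₂CH–NH₂ the departing group would be NH₂⁻ (pKₐ(NH₃) ≈ 38). Extremely strong base; never a leaving group.
From (CH₃)₂CH–N₂⁺ the leaving group is N₂ (no meaningful conjugate acid; N₂ departs as an exceptionally stable neutral molecule).
(In practice (CH₃)₂CH–N₂⁺ is made from (CH₃)₂CH–NH₂ by diazotisation (NaNO₂ / HCl, 0 °C), generating a diazonium salt that expels N₂.)

(CH₃)₂CH–N₂⁺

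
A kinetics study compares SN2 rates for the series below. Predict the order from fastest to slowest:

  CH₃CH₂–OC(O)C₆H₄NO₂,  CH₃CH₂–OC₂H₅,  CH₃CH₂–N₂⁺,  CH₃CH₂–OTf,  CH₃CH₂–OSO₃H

CH₃CH₂–N₂⁺ > CH₃CH₂–OTf > CH₃CH₂–OSO₃H > CH₃CH₂–OC(O)C₆H₄NO₂ > CH₃CH₂–OC₂H₅

The skeletons are identical, so relative rate is governed entirely by leaving-group ability.
A good leaving group is a weak base: the lower the pKₐ of its conjugate acid, the more readily it departs.
CH₃CH₂–N₂⁺ loses N₂: no meaningful conjugate acid; N₂ departs as an exceptionally stable neutral molecule
CH₃CH₂–OTf loses OTf⁻: pKₐ(CF₃SO₃H (triflic acid)) ≈ -14
CH₃CH₂–OSO₃H loses HSO₄⁻: pKₐ(H₂SO₄) ≈ -3
CH₃CH₂–OC(O)C₆H₄NO₂ loses p-O₂N–C₆H₄–COO⁻: pKₐ(p-nitrobenzoic acid) ≈ 3.4
CH₃CH₂–OC₂H₅ loses CH₃CH₂O⁻: pKₐ(CH₃CH₂OH) ≈ 16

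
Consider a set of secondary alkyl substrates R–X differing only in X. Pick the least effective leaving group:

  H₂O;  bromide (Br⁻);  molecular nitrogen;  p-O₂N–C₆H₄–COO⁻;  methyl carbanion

methyl carbanion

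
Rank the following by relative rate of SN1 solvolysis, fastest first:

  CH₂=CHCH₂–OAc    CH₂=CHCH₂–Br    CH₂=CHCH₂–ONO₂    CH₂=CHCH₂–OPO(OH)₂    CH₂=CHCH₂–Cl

With the same alkyl group throughout, only the leaving group differentiates the rates.
Rank by basicity of the departing species: weakest base leaves most easily.
CH₂=CHCH₂–Br loses Br⁻: pKₐ(HBr) ≈ -9
CH₂=CHCH₂–Cl loses Cl⁻: pKₐ(HCl) ≈ -7
CH₂=CHCH₂–ONO₂ loses NO₃⁻: pKₐ(HNO₃) ≈ -1.3
CH₂=CHCH₂–OPO(OH)₂ loses H₂PO₄⁻: pKₐ(H₃PO₄) ≈ 2.1
CH₂=CHCH₂–OAc loses AcO⁻: pKₐ(CH₃COOH) ≈ 4.8

CH₂=CHCH₂–Br > CH₂=CHCH₂–Cl > CH₂=CHCH₂–ONO₂ > CH₂=CHCH₂–OPO(OH)₂ > CH₂=CHCH₂–OAc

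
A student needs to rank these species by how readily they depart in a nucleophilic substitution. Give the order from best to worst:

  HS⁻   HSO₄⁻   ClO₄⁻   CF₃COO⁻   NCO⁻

ClO₄⁻: pKₐ(HClO₄) ≈ -10
HSO₄⁻: pKₐ(H₂SO₄) ≈ -3 — conjugate base of a strong mineral acid
CF₃COO⁻: pKₐ(CF₃COOH) ≈ 0.2 — strongly electron-withdrawing CF₃ stabilises the carboxylate
NCO⁻: pKₐ(HOCN) ≈ 3.5 — resonance between N and O
HS⁻: pKₐ(H₂S) ≈ 7 — larger and more polarisable than the oxygen analogue

ClO₄⁻ > HSO₄⁻ > CF₃COO⁻ > NCO⁻ > HS⁻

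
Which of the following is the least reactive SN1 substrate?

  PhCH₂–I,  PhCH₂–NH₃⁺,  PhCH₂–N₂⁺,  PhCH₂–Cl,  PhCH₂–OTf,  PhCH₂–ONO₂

PhCH₂–NH₃⁺

Same R in every case — rank the leaving groups.
Rank by basicity of the departing species: weakest base leaves most easily.
PhCH₂–N₂⁺ loses N₂: no meaningful conjugate acid; N₂ departs as an exceptionally stable neutral molecule
PhCH₂–OTf loses OTf⁻: pKₐ(CF₃SO₃H (triflic acid)) ≈ -14
PhCH₂–I loses I⁻: pKₐ(HI) ≈ -10
PhCH₂–Cl loses Cl⁻: pKₐ(HCl) ≈ -7
PhCH₂–ONO₂ loses NO₃⁻: pKₐ(HNO₃) ≈ -1.3
PhCH₂–NH₃⁺ loses NH₃: pKₐ(NH₄⁺) ≈ 9.2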